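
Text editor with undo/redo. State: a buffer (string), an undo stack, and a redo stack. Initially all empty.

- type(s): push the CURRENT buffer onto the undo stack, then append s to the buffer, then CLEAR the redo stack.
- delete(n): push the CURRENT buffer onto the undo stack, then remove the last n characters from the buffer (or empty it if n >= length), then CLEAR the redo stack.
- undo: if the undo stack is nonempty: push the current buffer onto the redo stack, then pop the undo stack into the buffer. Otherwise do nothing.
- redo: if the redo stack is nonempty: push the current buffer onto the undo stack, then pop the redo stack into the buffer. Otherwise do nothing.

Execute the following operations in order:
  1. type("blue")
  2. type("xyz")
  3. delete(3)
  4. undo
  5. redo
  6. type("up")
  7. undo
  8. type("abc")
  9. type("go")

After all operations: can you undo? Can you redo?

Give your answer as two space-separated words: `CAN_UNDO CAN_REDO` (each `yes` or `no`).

Answer: yes no

Derivation:
After op 1 (type): buf='blue' undo_depth=1 redo_depth=0
After op 2 (type): buf='bluexyz' undo_depth=2 redo_depth=0
After op 3 (delete): buf='blue' undo_depth=3 redo_depth=0
After op 4 (undo): buf='bluexyz' undo_depth=2 redo_depth=1
After op 5 (redo): buf='blue' undo_depth=3 redo_depth=0
After op 6 (type): buf='blueup' undo_depth=4 redo_depth=0
After op 7 (undo): buf='blue' undo_depth=3 redo_depth=1
After op 8 (type): buf='blueabc' undo_depth=4 redo_depth=0
After op 9 (type): buf='blueabcgo' undo_depth=5 redo_depth=0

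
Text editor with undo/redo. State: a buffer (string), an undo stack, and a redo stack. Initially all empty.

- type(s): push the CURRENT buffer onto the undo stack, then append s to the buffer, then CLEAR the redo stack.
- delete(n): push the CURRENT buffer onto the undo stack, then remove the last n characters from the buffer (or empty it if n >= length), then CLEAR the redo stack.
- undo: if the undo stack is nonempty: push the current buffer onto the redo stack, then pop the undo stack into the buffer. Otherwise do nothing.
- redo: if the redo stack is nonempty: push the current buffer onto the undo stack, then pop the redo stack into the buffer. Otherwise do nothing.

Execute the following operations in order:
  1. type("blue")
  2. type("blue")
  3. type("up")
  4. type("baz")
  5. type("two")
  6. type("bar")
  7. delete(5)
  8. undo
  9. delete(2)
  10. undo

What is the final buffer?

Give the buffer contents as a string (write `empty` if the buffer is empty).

After op 1 (type): buf='blue' undo_depth=1 redo_depth=0
After op 2 (type): buf='blueblue' undo_depth=2 redo_depth=0
After op 3 (type): buf='blueblueup' undo_depth=3 redo_depth=0
After op 4 (type): buf='blueblueupbaz' undo_depth=4 redo_depth=0
After op 5 (type): buf='blueblueupbaztwo' undo_depth=5 redo_depth=0
After op 6 (type): buf='blueblueupbaztwobar' undo_depth=6 redo_depth=0
After op 7 (delete): buf='blueblueupbazt' undo_depth=7 redo_depth=0
After op 8 (undo): buf='blueblueupbaztwobar' undo_depth=6 redo_depth=1
After op 9 (delete): buf='blueblueupbaztwob' undo_depth=7 redo_depth=0
After op 10 (undo): buf='blueblueupbaztwobar' undo_depth=6 redo_depth=1

Answer: blueblueupbaztwobar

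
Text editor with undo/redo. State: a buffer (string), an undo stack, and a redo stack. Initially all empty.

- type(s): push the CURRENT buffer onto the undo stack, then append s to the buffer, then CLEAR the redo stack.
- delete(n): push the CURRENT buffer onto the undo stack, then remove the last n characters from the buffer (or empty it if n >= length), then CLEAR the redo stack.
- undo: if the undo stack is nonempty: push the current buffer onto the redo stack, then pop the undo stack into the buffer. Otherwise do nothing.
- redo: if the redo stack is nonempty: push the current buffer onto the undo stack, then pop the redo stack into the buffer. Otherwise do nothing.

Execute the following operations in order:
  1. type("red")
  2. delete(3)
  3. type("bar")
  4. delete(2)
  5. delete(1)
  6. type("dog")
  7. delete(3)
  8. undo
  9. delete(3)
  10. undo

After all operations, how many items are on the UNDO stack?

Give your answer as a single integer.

Answer: 6

Derivation:
After op 1 (type): buf='red' undo_depth=1 redo_depth=0
After op 2 (delete): buf='(empty)' undo_depth=2 redo_depth=0
After op 3 (type): buf='bar' undo_depth=3 redo_depth=0
After op 4 (delete): buf='b' undo_depth=4 redo_depth=0
After op 5 (delete): buf='(empty)' undo_depth=5 redo_depth=0
After op 6 (type): buf='dog' undo_depth=6 redo_depth=0
After op 7 (delete): buf='(empty)' undo_depth=7 redo_depth=0
After op 8 (undo): buf='dog' undo_depth=6 redo_depth=1
After op 9 (delete): buf='(empty)' undo_depth=7 redo_depth=0
After op 10 (undo): buf='dog' undo_depth=6 redo_depth=1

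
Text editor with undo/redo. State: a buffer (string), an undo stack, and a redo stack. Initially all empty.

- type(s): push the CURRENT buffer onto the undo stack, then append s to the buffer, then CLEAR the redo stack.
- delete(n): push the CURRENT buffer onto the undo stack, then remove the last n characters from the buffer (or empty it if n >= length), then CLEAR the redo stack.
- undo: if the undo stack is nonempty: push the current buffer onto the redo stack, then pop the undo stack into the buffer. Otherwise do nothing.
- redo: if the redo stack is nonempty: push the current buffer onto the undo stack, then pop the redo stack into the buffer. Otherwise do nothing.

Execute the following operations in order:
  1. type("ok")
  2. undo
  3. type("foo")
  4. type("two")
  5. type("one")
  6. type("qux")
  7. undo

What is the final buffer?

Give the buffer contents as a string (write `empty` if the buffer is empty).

After op 1 (type): buf='ok' undo_depth=1 redo_depth=0
After op 2 (undo): buf='(empty)' undo_depth=0 redo_depth=1
After op 3 (type): buf='foo' undo_depth=1 redo_depth=0
After op 4 (type): buf='footwo' undo_depth=2 redo_depth=0
After op 5 (type): buf='footwoone' undo_depth=3 redo_depth=0
After op 6 (type): buf='footwoonequx' undo_depth=4 redo_depth=0
After op 7 (undo): buf='footwoone' undo_depth=3 redo_depth=1

Answer: footwoone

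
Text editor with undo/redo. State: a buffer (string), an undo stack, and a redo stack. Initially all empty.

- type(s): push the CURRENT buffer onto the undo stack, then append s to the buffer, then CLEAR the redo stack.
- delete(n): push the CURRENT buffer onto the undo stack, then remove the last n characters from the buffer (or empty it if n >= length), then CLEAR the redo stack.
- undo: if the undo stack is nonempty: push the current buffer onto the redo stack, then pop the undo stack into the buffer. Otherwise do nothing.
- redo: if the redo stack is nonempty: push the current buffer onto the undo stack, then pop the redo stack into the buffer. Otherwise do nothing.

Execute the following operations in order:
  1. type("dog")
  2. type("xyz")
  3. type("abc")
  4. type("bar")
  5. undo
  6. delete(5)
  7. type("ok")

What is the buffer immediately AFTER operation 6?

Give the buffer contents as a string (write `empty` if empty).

After op 1 (type): buf='dog' undo_depth=1 redo_depth=0
After op 2 (type): buf='dogxyz' undo_depth=2 redo_depth=0
After op 3 (type): buf='dogxyzabc' undo_depth=3 redo_depth=0
After op 4 (type): buf='dogxyzabcbar' undo_depth=4 redo_depth=0
After op 5 (undo): buf='dogxyzabc' undo_depth=3 redo_depth=1
After op 6 (delete): buf='dogx' undo_depth=4 redo_depth=0

Answer: dogx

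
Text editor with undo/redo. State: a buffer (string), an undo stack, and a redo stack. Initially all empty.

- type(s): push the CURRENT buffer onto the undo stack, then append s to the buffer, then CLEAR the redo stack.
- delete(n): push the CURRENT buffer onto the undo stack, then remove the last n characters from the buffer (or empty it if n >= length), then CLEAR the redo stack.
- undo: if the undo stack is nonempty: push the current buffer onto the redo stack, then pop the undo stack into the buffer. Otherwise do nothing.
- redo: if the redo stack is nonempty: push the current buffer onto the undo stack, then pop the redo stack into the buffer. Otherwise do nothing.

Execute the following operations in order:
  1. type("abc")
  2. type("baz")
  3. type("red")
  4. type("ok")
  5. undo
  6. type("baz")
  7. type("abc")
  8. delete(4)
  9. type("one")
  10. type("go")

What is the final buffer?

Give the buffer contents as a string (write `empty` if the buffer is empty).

After op 1 (type): buf='abc' undo_depth=1 redo_depth=0
After op 2 (type): buf='abcbaz' undo_depth=2 redo_depth=0
After op 3 (type): buf='abcbazred' undo_depth=3 redo_depth=0
After op 4 (type): buf='abcbazredok' undo_depth=4 redo_depth=0
After op 5 (undo): buf='abcbazred' undo_depth=3 redo_depth=1
After op 6 (type): buf='abcbazredbaz' undo_depth=4 redo_depth=0
After op 7 (type): buf='abcbazredbazabc' undo_depth=5 redo_depth=0
After op 8 (delete): buf='abcbazredba' undo_depth=6 redo_depth=0
After op 9 (type): buf='abcbazredbaone' undo_depth=7 redo_depth=0
After op 10 (type): buf='abcbazredbaonego' undo_depth=8 redo_depth=0

Answer: abcbazredbaonego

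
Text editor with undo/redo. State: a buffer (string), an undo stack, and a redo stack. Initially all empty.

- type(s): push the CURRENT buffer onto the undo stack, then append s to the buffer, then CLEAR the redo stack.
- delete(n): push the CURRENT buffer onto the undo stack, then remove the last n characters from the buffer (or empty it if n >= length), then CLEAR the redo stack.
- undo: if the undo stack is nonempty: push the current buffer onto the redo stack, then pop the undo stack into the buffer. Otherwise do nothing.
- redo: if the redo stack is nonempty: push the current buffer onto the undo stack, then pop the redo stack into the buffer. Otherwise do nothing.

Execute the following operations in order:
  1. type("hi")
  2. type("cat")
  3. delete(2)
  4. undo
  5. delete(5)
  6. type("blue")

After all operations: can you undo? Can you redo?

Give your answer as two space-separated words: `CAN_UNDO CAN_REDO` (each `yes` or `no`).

After op 1 (type): buf='hi' undo_depth=1 redo_depth=0
After op 2 (type): buf='hicat' undo_depth=2 redo_depth=0
After op 3 (delete): buf='hic' undo_depth=3 redo_depth=0
After op 4 (undo): buf='hicat' undo_depth=2 redo_depth=1
After op 5 (delete): buf='(empty)' undo_depth=3 redo_depth=0
After op 6 (type): buf='blue' undo_depth=4 redo_depth=0

Answer: yes no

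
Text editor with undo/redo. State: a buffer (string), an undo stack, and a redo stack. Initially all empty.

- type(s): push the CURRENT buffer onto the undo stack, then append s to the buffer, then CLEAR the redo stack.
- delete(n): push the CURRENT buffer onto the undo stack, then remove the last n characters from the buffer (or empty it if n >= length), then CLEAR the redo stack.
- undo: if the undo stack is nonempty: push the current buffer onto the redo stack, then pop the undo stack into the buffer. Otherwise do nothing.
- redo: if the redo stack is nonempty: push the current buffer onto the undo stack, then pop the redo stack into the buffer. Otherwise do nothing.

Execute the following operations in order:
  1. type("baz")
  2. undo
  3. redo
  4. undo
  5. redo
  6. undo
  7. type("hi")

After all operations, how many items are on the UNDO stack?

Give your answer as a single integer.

Answer: 1

Derivation:
After op 1 (type): buf='baz' undo_depth=1 redo_depth=0
After op 2 (undo): buf='(empty)' undo_depth=0 redo_depth=1
After op 3 (redo): buf='baz' undo_depth=1 redo_depth=0
After op 4 (undo): buf='(empty)' undo_depth=0 redo_depth=1
After op 5 (redo): buf='baz' undo_depth=1 redo_depth=0
After op 6 (undo): buf='(empty)' undo_depth=0 redo_depth=1
After op 7 (type): buf='hi' undo_depth=1 redo_depth=0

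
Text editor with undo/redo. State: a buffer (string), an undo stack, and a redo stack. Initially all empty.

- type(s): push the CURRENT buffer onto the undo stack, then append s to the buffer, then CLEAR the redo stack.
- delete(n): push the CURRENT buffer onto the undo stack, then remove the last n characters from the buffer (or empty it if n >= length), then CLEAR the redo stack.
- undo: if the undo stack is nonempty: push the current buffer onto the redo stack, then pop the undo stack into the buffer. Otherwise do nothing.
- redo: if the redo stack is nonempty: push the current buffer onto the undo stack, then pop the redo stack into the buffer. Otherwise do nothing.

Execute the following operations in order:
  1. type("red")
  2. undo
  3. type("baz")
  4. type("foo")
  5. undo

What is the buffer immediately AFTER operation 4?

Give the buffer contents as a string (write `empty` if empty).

Answer: bazfoo

Derivation:
After op 1 (type): buf='red' undo_depth=1 redo_depth=0
After op 2 (undo): buf='(empty)' undo_depth=0 redo_depth=1
After op 3 (type): buf='baz' undo_depth=1 redo_depth=0
After op 4 (type): buf='bazfoo' undo_depth=2 redo_depth=0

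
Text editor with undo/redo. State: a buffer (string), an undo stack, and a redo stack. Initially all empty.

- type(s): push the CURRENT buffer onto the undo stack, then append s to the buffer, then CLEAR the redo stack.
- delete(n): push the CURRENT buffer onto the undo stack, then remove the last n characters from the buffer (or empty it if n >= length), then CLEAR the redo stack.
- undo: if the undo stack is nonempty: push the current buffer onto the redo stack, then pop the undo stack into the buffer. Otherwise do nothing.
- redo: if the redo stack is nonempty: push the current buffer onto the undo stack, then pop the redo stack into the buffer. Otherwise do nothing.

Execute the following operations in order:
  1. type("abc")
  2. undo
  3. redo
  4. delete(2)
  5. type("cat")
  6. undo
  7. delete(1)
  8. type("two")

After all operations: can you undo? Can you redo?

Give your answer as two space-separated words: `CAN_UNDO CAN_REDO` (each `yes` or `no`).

After op 1 (type): buf='abc' undo_depth=1 redo_depth=0
After op 2 (undo): buf='(empty)' undo_depth=0 redo_depth=1
After op 3 (redo): buf='abc' undo_depth=1 redo_depth=0
After op 4 (delete): buf='a' undo_depth=2 redo_depth=0
After op 5 (type): buf='acat' undo_depth=3 redo_depth=0
After op 6 (undo): buf='a' undo_depth=2 redo_depth=1
After op 7 (delete): buf='(empty)' undo_depth=3 redo_depth=0
After op 8 (type): buf='two' undo_depth=4 redo_depth=0

Answer: yes no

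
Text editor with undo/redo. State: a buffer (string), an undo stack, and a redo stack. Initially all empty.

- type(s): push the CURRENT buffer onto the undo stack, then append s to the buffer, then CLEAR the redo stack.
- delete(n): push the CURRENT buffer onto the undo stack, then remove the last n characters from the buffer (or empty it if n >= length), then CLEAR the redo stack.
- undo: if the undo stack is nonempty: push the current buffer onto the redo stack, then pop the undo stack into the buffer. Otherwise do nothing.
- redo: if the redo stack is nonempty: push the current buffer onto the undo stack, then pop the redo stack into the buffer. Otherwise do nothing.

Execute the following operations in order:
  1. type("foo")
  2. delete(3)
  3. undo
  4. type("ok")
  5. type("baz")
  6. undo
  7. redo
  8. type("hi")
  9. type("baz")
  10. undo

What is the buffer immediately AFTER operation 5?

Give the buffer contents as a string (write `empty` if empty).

Answer: foookbaz

Derivation:
After op 1 (type): buf='foo' undo_depth=1 redo_depth=0
After op 2 (delete): buf='(empty)' undo_depth=2 redo_depth=0
After op 3 (undo): buf='foo' undo_depth=1 redo_depth=1
After op 4 (type): buf='foook' undo_depth=2 redo_depth=0
After op 5 (type): buf='foookbaz' undo_depth=3 redo_depth=0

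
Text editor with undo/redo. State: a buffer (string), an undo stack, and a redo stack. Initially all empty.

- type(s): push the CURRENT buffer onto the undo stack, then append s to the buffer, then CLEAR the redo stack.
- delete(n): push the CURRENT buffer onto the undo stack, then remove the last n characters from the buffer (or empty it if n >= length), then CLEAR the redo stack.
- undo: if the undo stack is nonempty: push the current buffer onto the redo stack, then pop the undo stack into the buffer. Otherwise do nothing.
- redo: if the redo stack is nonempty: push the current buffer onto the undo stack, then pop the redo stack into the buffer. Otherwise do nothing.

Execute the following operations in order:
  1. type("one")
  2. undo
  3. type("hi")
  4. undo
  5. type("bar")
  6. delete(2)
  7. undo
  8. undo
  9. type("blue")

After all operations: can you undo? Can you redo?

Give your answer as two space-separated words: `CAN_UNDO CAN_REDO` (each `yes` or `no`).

Answer: yes no

Derivation:
After op 1 (type): buf='one' undo_depth=1 redo_depth=0
After op 2 (undo): buf='(empty)' undo_depth=0 redo_depth=1
After op 3 (type): buf='hi' undo_depth=1 redo_depth=0
After op 4 (undo): buf='(empty)' undo_depth=0 redo_depth=1
After op 5 (type): buf='bar' undo_depth=1 redo_depth=0
After op 6 (delete): buf='b' undo_depth=2 redo_depth=0
After op 7 (undo): buf='bar' undo_depth=1 redo_depth=1
After op 8 (undo): buf='(empty)' undo_depth=0 redo_depth=2
After op 9 (type): buf='blue' undo_depth=1 redo_depth=0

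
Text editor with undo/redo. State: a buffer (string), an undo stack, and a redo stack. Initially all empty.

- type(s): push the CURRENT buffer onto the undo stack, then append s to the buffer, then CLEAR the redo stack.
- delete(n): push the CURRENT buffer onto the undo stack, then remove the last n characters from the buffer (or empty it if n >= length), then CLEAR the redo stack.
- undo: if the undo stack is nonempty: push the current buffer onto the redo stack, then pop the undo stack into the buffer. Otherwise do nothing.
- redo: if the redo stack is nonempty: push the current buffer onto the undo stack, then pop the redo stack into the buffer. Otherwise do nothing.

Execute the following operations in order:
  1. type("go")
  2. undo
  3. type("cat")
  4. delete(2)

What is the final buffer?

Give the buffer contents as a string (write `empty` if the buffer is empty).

Answer: c

Derivation:
After op 1 (type): buf='go' undo_depth=1 redo_depth=0
After op 2 (undo): buf='(empty)' undo_depth=0 redo_depth=1
After op 3 (type): buf='cat' undo_depth=1 redo_depth=0
After op 4 (delete): buf='c' undo_depth=2 redo_depth=0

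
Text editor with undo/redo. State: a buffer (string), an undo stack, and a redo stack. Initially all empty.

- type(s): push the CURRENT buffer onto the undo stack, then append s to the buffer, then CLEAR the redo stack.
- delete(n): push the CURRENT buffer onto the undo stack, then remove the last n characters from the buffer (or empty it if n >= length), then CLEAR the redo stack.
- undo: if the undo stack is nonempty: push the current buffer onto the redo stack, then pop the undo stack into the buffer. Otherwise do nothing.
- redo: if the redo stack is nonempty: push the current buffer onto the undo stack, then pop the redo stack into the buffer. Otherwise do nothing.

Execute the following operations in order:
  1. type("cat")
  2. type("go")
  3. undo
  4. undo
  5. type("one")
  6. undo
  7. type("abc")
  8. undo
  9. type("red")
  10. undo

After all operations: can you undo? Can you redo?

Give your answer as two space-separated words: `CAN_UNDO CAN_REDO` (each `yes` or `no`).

After op 1 (type): buf='cat' undo_depth=1 redo_depth=0
After op 2 (type): buf='catgo' undo_depth=2 redo_depth=0
After op 3 (undo): buf='cat' undo_depth=1 redo_depth=1
After op 4 (undo): buf='(empty)' undo_depth=0 redo_depth=2
After op 5 (type): buf='one' undo_depth=1 redo_depth=0
After op 6 (undo): buf='(empty)' undo_depth=0 redo_depth=1
After op 7 (type): buf='abc' undo_depth=1 redo_depth=0
After op 8 (undo): buf='(empty)' undo_depth=0 redo_depth=1
After op 9 (type): buf='red' undo_depth=1 redo_depth=0
After op 10 (undo): buf='(empty)' undo_depth=0 redo_depth=1

Answer: no yes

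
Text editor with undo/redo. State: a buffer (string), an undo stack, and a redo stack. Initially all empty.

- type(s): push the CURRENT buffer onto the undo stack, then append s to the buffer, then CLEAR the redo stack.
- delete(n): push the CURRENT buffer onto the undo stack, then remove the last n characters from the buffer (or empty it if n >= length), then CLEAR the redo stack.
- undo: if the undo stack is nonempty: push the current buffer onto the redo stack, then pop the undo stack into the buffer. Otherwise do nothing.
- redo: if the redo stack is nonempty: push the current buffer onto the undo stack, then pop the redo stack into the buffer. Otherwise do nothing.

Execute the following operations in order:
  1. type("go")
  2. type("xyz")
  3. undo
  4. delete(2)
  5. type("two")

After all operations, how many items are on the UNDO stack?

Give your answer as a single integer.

After op 1 (type): buf='go' undo_depth=1 redo_depth=0
After op 2 (type): buf='goxyz' undo_depth=2 redo_depth=0
After op 3 (undo): buf='go' undo_depth=1 redo_depth=1
After op 4 (delete): buf='(empty)' undo_depth=2 redo_depth=0
After op 5 (type): buf='two' undo_depth=3 redo_depth=0

Answer: 3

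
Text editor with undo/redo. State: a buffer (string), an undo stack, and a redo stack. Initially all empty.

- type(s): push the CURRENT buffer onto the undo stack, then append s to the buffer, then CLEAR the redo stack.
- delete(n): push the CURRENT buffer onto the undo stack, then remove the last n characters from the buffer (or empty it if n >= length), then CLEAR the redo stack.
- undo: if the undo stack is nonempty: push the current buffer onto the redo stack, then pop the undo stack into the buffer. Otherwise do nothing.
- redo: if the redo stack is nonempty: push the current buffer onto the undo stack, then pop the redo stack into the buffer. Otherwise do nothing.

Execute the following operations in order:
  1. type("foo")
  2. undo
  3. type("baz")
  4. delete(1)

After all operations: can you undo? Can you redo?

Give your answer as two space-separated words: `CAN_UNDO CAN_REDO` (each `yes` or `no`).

After op 1 (type): buf='foo' undo_depth=1 redo_depth=0
After op 2 (undo): buf='(empty)' undo_depth=0 redo_depth=1
After op 3 (type): buf='baz' undo_depth=1 redo_depth=0
After op 4 (delete): buf='ba' undo_depth=2 redo_depth=0

Answer: yes no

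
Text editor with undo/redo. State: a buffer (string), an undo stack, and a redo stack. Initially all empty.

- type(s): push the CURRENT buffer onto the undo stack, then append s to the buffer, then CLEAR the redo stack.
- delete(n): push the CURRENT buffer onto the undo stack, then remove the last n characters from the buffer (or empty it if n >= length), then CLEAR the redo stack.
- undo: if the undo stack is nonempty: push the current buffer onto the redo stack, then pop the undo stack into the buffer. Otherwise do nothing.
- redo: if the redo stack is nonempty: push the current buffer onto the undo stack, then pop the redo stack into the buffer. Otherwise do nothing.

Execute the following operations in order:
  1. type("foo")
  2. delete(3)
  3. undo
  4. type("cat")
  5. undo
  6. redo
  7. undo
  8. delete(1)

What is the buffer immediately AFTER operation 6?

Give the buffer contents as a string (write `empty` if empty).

After op 1 (type): buf='foo' undo_depth=1 redo_depth=0
After op 2 (delete): buf='(empty)' undo_depth=2 redo_depth=0
After op 3 (undo): buf='foo' undo_depth=1 redo_depth=1
After op 4 (type): buf='foocat' undo_depth=2 redo_depth=0
After op 5 (undo): buf='foo' undo_depth=1 redo_depth=1
After op 6 (redo): buf='foocat' undo_depth=2 redo_depth=0

Answer: foocat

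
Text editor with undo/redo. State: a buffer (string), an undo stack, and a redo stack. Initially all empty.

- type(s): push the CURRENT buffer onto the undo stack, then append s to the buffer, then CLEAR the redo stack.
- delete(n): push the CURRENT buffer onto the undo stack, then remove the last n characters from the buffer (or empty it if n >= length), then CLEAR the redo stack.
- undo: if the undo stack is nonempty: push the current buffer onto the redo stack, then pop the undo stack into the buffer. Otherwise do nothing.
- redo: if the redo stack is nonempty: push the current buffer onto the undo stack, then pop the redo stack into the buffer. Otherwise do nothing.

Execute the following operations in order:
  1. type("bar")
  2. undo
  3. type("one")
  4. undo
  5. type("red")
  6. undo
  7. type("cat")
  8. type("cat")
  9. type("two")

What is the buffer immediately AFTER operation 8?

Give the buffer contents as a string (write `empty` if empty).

After op 1 (type): buf='bar' undo_depth=1 redo_depth=0
After op 2 (undo): buf='(empty)' undo_depth=0 redo_depth=1
After op 3 (type): buf='one' undo_depth=1 redo_depth=0
After op 4 (undo): buf='(empty)' undo_depth=0 redo_depth=1
After op 5 (type): buf='red' undo_depth=1 redo_depth=0
After op 6 (undo): buf='(empty)' undo_depth=0 redo_depth=1
After op 7 (type): buf='cat' undo_depth=1 redo_depth=0
After op 8 (type): buf='catcat' undo_depth=2 redo_depth=0

Answer: catcat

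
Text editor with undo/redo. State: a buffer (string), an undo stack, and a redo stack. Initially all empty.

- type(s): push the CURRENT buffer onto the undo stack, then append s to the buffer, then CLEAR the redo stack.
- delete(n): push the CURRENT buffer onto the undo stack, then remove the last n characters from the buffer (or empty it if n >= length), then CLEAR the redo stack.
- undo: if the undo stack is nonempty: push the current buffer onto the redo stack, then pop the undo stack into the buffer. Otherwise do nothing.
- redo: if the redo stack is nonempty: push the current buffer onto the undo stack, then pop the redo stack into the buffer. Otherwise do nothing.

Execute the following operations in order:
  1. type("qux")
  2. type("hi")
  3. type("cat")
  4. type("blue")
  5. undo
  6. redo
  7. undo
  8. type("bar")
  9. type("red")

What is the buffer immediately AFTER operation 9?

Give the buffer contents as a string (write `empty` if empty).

Answer: quxhicatbarred

Derivation:
After op 1 (type): buf='qux' undo_depth=1 redo_depth=0
After op 2 (type): buf='quxhi' undo_depth=2 redo_depth=0
After op 3 (type): buf='quxhicat' undo_depth=3 redo_depth=0
After op 4 (type): buf='quxhicatblue' undo_depth=4 redo_depth=0
After op 5 (undo): buf='quxhicat' undo_depth=3 redo_depth=1
After op 6 (redo): buf='quxhicatblue' undo_depth=4 redo_depth=0
After op 7 (undo): buf='quxhicat' undo_depth=3 redo_depth=1
After op 8 (type): buf='quxhicatbar' undo_depth=4 redo_depth=0
After op 9 (type): buf='quxhicatbarred' undo_depth=5 redo_depth=0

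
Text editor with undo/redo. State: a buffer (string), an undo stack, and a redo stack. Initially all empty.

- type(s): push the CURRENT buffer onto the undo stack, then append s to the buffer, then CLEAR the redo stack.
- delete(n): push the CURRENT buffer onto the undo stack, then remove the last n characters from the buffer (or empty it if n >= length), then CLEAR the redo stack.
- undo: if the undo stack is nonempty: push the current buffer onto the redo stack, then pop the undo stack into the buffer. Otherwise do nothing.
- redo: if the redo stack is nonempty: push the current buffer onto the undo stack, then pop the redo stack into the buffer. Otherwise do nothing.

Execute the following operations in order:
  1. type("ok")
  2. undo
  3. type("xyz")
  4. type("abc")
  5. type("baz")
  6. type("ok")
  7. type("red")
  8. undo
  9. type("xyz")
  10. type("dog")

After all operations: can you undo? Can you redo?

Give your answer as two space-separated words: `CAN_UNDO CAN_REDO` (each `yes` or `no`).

After op 1 (type): buf='ok' undo_depth=1 redo_depth=0
After op 2 (undo): buf='(empty)' undo_depth=0 redo_depth=1
After op 3 (type): buf='xyz' undo_depth=1 redo_depth=0
After op 4 (type): buf='xyzabc' undo_depth=2 redo_depth=0
After op 5 (type): buf='xyzabcbaz' undo_depth=3 redo_depth=0
After op 6 (type): buf='xyzabcbazok' undo_depth=4 redo_depth=0
After op 7 (type): buf='xyzabcbazokred' undo_depth=5 redo_depth=0
After op 8 (undo): buf='xyzabcbazok' undo_depth=4 redo_depth=1
After op 9 (type): buf='xyzabcbazokxyz' undo_depth=5 redo_depth=0
After op 10 (type): buf='xyzabcbazokxyzdog' undo_depth=6 redo_depth=0

Answer: yes no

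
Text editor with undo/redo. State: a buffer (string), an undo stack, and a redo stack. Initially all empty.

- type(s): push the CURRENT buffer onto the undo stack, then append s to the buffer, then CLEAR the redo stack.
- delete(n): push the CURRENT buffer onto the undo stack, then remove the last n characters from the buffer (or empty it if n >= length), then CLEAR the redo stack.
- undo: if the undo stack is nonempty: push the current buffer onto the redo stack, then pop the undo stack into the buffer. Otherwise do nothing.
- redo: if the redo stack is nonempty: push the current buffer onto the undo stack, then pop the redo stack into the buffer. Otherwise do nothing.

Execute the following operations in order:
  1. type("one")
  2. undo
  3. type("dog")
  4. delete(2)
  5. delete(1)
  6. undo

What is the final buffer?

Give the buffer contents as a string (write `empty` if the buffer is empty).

Answer: d

Derivation:
After op 1 (type): buf='one' undo_depth=1 redo_depth=0
After op 2 (undo): buf='(empty)' undo_depth=0 redo_depth=1
After op 3 (type): buf='dog' undo_depth=1 redo_depth=0
After op 4 (delete): buf='d' undo_depth=2 redo_depth=0
After op 5 (delete): buf='(empty)' undo_depth=3 redo_depth=0
After op 6 (undo): buf='d' undo_depth=2 redo_depth=1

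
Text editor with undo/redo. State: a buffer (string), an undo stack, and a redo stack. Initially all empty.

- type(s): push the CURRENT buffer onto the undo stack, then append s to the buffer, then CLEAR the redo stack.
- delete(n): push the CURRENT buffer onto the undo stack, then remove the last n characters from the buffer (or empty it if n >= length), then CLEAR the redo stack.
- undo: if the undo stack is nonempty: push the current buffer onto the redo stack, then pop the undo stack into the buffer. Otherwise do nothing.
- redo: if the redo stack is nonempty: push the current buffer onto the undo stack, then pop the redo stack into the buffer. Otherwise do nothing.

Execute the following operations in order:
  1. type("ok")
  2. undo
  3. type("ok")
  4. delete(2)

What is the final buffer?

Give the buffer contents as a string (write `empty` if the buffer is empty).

After op 1 (type): buf='ok' undo_depth=1 redo_depth=0
After op 2 (undo): buf='(empty)' undo_depth=0 redo_depth=1
After op 3 (type): buf='ok' undo_depth=1 redo_depth=0
After op 4 (delete): buf='(empty)' undo_depth=2 redo_depth=0

Answer: empty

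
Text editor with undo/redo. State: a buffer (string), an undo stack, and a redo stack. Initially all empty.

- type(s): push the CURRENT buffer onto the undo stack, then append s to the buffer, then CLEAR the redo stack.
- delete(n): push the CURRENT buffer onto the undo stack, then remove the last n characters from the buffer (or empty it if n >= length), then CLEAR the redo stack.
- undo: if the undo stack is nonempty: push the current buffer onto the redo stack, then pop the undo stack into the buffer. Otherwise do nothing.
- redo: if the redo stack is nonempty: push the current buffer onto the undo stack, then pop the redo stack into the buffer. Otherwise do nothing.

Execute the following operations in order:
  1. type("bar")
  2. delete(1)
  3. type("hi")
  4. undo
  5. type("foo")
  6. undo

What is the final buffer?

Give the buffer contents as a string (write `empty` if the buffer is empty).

Answer: ba

Derivation:
After op 1 (type): buf='bar' undo_depth=1 redo_depth=0
After op 2 (delete): buf='ba' undo_depth=2 redo_depth=0
After op 3 (type): buf='bahi' undo_depth=3 redo_depth=0
After op 4 (undo): buf='ba' undo_depth=2 redo_depth=1
After op 5 (type): buf='bafoo' undo_depth=3 redo_depth=0
After op 6 (undo): buf='ba' undo_depth=2 redo_depth=1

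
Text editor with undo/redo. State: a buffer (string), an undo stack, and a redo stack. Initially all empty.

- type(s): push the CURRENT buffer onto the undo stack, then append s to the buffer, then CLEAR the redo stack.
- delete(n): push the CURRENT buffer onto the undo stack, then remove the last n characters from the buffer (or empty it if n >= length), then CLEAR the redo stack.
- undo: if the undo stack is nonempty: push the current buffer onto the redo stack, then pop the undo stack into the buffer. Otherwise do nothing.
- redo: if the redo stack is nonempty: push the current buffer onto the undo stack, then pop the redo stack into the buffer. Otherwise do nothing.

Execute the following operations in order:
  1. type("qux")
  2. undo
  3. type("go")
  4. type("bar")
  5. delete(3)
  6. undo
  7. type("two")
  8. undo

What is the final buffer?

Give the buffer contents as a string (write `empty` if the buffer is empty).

Answer: gobar

Derivation:
After op 1 (type): buf='qux' undo_depth=1 redo_depth=0
After op 2 (undo): buf='(empty)' undo_depth=0 redo_depth=1
After op 3 (type): buf='go' undo_depth=1 redo_depth=0
After op 4 (type): buf='gobar' undo_depth=2 redo_depth=0
After op 5 (delete): buf='go' undo_depth=3 redo_depth=0
After op 6 (undo): buf='gobar' undo_depth=2 redo_depth=1
After op 7 (type): buf='gobartwo' undo_depth=3 redo_depth=0
After op 8 (undo): buf='gobar' undo_depth=2 redo_depth=1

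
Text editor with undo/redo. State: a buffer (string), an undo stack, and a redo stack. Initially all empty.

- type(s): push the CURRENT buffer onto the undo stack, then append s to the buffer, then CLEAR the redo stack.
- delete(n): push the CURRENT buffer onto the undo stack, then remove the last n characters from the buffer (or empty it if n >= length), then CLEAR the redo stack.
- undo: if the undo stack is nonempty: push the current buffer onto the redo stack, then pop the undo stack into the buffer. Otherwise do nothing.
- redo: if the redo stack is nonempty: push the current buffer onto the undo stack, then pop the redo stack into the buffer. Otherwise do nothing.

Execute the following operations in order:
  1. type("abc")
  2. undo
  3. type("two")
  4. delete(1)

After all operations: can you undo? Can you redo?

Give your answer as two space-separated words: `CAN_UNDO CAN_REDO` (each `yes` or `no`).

After op 1 (type): buf='abc' undo_depth=1 redo_depth=0
After op 2 (undo): buf='(empty)' undo_depth=0 redo_depth=1
After op 3 (type): buf='two' undo_depth=1 redo_depth=0
After op 4 (delete): buf='tw' undo_depth=2 redo_depth=0

Answer: yes no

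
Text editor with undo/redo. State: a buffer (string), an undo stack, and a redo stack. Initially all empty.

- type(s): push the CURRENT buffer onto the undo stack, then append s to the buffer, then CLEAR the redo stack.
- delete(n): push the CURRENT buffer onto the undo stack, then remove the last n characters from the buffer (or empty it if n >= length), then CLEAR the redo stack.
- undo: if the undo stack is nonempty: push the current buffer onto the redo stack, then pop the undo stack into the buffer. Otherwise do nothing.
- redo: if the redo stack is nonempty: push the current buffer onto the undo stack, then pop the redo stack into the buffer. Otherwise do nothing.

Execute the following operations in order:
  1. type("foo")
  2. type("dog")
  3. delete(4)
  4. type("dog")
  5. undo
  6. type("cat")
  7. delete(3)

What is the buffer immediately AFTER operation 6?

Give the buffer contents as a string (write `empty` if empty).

Answer: focat

Derivation:
After op 1 (type): buf='foo' undo_depth=1 redo_depth=0
After op 2 (type): buf='foodog' undo_depth=2 redo_depth=0
After op 3 (delete): buf='fo' undo_depth=3 redo_depth=0
After op 4 (type): buf='fodog' undo_depth=4 redo_depth=0
After op 5 (undo): buf='fo' undo_depth=3 redo_depth=1
After op 6 (type): buf='focat' undo_depth=4 redo_depth=0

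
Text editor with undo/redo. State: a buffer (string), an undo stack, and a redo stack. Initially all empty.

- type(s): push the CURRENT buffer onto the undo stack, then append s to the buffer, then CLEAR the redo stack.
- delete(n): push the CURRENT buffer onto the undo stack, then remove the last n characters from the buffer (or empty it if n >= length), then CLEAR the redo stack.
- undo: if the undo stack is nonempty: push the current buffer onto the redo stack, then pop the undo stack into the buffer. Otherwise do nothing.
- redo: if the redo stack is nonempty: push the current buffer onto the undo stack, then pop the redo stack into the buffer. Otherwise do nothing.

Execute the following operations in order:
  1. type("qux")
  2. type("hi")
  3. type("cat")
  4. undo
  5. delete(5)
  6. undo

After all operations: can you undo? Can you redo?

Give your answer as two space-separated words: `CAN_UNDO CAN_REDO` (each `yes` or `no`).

After op 1 (type): buf='qux' undo_depth=1 redo_depth=0
After op 2 (type): buf='quxhi' undo_depth=2 redo_depth=0
After op 3 (type): buf='quxhicat' undo_depth=3 redo_depth=0
After op 4 (undo): buf='quxhi' undo_depth=2 redo_depth=1
After op 5 (delete): buf='(empty)' undo_depth=3 redo_depth=0
After op 6 (undo): buf='quxhi' undo_depth=2 redo_depth=1

Answer: yes yes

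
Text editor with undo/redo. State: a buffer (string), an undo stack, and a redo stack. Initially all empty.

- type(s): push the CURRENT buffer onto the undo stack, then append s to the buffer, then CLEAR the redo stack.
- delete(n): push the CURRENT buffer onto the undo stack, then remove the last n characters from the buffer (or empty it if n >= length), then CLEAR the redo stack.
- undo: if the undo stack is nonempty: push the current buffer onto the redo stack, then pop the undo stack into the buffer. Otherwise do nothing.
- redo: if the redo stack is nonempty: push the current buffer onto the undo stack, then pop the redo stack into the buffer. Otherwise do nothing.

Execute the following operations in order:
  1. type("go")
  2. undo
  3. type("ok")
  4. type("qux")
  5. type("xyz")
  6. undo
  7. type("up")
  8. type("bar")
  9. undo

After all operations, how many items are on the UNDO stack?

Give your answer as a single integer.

Answer: 3

Derivation:
After op 1 (type): buf='go' undo_depth=1 redo_depth=0
After op 2 (undo): buf='(empty)' undo_depth=0 redo_depth=1
After op 3 (type): buf='ok' undo_depth=1 redo_depth=0
After op 4 (type): buf='okqux' undo_depth=2 redo_depth=0
After op 5 (type): buf='okquxxyz' undo_depth=3 redo_depth=0
After op 6 (undo): buf='okqux' undo_depth=2 redo_depth=1
After op 7 (type): buf='okquxup' undo_depth=3 redo_depth=0
After op 8 (type): buf='okquxupbar' undo_depth=4 redo_depth=0
After op 9 (undo): buf='okquxup' undo_depth=3 redo_depth=1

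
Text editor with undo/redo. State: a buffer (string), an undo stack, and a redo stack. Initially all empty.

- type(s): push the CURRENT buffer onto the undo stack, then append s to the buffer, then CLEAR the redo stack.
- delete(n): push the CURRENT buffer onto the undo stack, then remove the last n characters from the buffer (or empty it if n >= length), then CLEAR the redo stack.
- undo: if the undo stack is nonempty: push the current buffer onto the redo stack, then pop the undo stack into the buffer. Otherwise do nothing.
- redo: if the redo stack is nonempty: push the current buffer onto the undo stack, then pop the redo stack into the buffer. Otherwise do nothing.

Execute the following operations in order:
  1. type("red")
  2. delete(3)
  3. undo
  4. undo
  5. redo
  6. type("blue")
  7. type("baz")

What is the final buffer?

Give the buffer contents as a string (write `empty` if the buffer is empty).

After op 1 (type): buf='red' undo_depth=1 redo_depth=0
After op 2 (delete): buf='(empty)' undo_depth=2 redo_depth=0
After op 3 (undo): buf='red' undo_depth=1 redo_depth=1
After op 4 (undo): buf='(empty)' undo_depth=0 redo_depth=2
After op 5 (redo): buf='red' undo_depth=1 redo_depth=1
After op 6 (type): buf='redblue' undo_depth=2 redo_depth=0
After op 7 (type): buf='redbluebaz' undo_depth=3 redo_depth=0

Answer: redbluebaz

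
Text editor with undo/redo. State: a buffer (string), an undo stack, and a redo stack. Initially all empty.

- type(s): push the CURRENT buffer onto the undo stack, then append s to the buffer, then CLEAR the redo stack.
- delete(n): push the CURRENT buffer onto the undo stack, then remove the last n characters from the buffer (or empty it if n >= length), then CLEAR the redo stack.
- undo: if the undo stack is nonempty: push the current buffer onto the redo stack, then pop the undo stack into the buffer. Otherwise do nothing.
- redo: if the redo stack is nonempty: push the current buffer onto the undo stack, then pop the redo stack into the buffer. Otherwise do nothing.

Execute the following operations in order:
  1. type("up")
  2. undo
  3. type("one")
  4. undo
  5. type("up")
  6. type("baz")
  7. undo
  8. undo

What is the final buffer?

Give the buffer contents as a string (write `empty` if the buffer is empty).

Answer: empty

Derivation:
After op 1 (type): buf='up' undo_depth=1 redo_depth=0
After op 2 (undo): buf='(empty)' undo_depth=0 redo_depth=1
After op 3 (type): buf='one' undo_depth=1 redo_depth=0
After op 4 (undo): buf='(empty)' undo_depth=0 redo_depth=1
After op 5 (type): buf='up' undo_depth=1 redo_depth=0
After op 6 (type): buf='upbaz' undo_depth=2 redo_depth=0
After op 7 (undo): buf='up' undo_depth=1 redo_depth=1
After op 8 (undo): buf='(empty)' undo_depth=0 redo_depth=2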